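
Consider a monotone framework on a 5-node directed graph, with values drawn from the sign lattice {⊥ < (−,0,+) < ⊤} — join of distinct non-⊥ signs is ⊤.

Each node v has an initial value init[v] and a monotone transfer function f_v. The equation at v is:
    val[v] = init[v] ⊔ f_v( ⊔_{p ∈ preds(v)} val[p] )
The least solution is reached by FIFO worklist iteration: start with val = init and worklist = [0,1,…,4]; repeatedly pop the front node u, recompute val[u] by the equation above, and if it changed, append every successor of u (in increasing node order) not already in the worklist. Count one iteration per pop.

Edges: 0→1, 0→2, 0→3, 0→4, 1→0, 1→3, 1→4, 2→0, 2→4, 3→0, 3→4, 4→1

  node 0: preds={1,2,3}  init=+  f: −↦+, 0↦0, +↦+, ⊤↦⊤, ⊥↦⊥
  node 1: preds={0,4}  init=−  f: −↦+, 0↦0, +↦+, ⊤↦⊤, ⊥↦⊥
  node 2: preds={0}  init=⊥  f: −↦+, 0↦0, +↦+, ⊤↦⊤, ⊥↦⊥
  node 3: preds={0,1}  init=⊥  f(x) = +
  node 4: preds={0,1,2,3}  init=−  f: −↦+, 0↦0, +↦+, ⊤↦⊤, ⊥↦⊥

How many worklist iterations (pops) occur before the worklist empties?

Worklist (11 pops):
  #1 pop 0: in=− → + (no change)
  #2 pop 1: in=⊤ → ⊤ (was −); enqueue [0]
  #3 pop 2: in=+ → + (was ⊥); enqueue []
  #4 pop 3: in=⊤ → + (was ⊥); enqueue []
  #5 pop 4: in=⊤ → ⊤ (was −); enqueue [1]
  #6 pop 0: in=⊤ → ⊤ (was +); enqueue [2,3,4]
  #7 pop 1: in=⊤ → ⊤ (no change)
  #8 pop 2: in=⊤ → ⊤ (was +); enqueue [0]
  #9 pop 3: in=⊤ → + (no change)
  #10 pop 4: in=⊤ → ⊤ (no change)
  #11 pop 0: in=⊤ → ⊤ (no change)

Fixpoint:
  val[0] = ⊤
  val[1] = ⊤
  val[2] = ⊤
  val[3] = +
  val[4] = ⊤

11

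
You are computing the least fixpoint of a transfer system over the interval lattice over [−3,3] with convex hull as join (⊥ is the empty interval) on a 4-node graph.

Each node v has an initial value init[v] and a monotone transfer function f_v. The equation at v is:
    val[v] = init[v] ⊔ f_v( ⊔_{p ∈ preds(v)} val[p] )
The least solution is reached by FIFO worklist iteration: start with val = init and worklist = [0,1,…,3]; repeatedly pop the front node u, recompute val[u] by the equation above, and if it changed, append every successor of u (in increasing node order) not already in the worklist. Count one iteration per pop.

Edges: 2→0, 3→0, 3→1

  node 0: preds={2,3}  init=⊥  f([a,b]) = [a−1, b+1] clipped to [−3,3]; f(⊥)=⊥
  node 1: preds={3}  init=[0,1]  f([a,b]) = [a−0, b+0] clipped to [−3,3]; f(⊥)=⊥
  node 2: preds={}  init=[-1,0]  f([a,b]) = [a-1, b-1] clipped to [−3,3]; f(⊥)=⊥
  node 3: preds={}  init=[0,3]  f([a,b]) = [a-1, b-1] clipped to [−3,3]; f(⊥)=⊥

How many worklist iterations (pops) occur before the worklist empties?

Worklist (4 pops):
  #1 pop 0: in=[-1,3] → [-2,3] (was ⊥); enqueue []
  #2 pop 1: in=[0,3] → [0,3] (was [0,1]); enqueue []
  #3 pop 2: in=⊥ → [-1,0] (no change)
  #4 pop 3: in=⊥ → [0,3] (no change)

Fixpoint:
  val[0] = [-2,3]
  val[1] = [0,3]
  val[2] = [-1,0]
  val[3] = [0,3]

4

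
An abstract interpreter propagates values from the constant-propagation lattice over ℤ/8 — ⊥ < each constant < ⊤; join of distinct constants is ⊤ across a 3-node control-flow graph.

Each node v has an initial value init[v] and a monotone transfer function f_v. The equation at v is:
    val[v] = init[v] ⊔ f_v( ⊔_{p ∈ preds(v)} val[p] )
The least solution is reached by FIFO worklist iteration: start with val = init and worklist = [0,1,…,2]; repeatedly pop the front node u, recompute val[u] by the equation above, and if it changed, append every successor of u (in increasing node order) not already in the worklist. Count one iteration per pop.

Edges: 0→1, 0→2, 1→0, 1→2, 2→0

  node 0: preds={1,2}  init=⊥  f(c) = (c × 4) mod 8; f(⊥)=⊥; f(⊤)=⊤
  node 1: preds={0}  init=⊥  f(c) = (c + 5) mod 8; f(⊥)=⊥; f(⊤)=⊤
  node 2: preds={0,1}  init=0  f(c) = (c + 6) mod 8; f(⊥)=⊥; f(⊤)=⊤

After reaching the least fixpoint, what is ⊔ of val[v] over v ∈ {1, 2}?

Worklist (7 pops):
  #1 pop 0: in=0 → 0 (was ⊥); enqueue []
  #2 pop 1: in=0 → 5 (was ⊥); enqueue [0]
  #3 pop 2: in=⊤ → ⊤ (was 0); enqueue []
  #4 pop 0: in=⊤ → ⊤ (was 0); enqueue [1,2]
  #5 pop 1: in=⊤ → ⊤ (was 5); enqueue [0]
  #6 pop 2: in=⊤ → ⊤ (no change)
  #7 pop 0: in=⊤ → ⊤ (no change)

Fixpoint:
  val[0] = ⊤
  val[1] = ⊤
  val[2] = ⊤

⊤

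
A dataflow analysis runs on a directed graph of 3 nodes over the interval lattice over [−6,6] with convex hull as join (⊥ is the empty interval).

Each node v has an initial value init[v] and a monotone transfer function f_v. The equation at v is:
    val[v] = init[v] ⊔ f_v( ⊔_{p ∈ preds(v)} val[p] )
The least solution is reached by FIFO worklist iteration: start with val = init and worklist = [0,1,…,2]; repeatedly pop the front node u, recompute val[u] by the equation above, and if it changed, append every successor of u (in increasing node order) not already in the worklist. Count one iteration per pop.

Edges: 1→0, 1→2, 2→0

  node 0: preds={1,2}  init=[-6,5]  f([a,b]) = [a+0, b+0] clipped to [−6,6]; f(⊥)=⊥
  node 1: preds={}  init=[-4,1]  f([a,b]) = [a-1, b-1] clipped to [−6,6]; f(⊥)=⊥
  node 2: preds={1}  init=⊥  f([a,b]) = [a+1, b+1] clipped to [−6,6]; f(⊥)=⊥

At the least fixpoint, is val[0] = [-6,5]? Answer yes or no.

Worklist (4 pops):
  #1 pop 0: in=[-4,1] → [-6,5] (no change)
  #2 pop 1: in=⊥ → [-4,1] (no change)
  #3 pop 2: in=[-4,1] → [-3,2] (was ⊥); enqueue [0]
  #4 pop 0: in=[-4,2] → [-6,5] (no change)

Fixpoint:
  val[0] = [-6,5]
  val[1] = [-4,1]
  val[2] = [-3,2]

yes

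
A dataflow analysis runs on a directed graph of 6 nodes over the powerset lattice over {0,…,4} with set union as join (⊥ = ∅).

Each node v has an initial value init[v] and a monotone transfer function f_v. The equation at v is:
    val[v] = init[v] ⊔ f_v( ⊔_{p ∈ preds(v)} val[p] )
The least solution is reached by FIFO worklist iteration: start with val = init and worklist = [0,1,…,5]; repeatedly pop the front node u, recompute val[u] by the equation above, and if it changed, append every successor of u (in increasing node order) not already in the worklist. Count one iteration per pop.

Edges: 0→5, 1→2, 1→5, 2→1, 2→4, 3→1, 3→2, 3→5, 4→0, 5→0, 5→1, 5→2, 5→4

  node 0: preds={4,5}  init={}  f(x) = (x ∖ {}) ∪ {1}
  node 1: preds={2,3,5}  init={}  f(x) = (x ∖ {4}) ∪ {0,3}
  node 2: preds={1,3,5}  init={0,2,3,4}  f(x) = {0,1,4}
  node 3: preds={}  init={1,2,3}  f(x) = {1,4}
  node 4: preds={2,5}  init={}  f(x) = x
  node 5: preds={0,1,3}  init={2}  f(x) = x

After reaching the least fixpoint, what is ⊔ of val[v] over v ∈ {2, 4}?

{0,1,2,3,4}

Worklist (11 pops):
  #1 pop 0: in={2} → {1,2} (was {}); enqueue []
  #2 pop 1: in={0,1,2,3,4} → {0,1,2,3} (was {}); enqueue []
  #3 pop 2: in={0,1,2,3} → {0,1,2,3,4} (was {0,2,3,4}); enqueue [1]
  #4 pop 3: in={} → {1,2,3,4} (was {1,2,3}); enqueue [2]
  #5 pop 4: in={0,1,2,3,4} → {0,1,2,3,4} (was {}); enqueue [0]
  #6 pop 5: in={0,1,2,3,4} → {0,1,2,3,4} (was {2}); enqueue [4]
  #7 pop 1: in={0,1,2,3,4} → {0,1,2,3} (no change)
  #8 pop 2: in={0,1,2,3,4} → {0,1,2,3,4} (no change)
  #9 pop 0: in={0,1,2,3,4} → {0,1,2,3,4} (was {1,2}); enqueue [5]
  #10 pop 4: in={0,1,2,3,4} → {0,1,2,3,4} (no change)
  #11 pop 5: in={0,1,2,3,4} → {0,1,2,3,4} (no change)

Fixpoint:
  val[0] = {0,1,2,3,4}
  val[1] = {0,1,2,3}
  val[2] = {0,1,2,3,4}
  val[3] = {1,2,3,4}
  val[4] = {0,1,2,3,4}
  val[5] = {0,1,2,3,4}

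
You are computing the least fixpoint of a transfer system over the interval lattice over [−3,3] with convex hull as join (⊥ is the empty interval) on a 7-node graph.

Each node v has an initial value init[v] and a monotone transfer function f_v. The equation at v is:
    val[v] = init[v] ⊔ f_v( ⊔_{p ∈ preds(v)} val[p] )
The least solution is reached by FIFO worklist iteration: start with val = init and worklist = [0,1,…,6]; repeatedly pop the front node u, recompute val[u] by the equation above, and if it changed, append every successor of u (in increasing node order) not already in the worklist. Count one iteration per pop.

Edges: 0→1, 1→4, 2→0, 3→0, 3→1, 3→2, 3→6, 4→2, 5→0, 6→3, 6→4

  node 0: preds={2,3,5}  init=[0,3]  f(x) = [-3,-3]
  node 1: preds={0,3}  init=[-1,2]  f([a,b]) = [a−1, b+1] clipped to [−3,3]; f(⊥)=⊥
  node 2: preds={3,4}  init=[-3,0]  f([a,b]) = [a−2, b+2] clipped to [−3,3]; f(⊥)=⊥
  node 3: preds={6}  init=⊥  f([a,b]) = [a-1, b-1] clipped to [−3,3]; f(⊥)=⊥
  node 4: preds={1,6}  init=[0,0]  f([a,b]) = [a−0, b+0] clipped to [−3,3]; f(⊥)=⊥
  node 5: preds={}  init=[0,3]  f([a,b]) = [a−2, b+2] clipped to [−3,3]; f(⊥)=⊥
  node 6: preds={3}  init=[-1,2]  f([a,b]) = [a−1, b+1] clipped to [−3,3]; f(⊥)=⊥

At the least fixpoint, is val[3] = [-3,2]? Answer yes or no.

no

Worklist (16 pops):
  #1 pop 0: in=[-3,3] → [-3,3] (was [0,3]); enqueue []
  #2 pop 1: in=[-3,3] → [-3,3] (was [-1,2]); enqueue []
  #3 pop 2: in=[0,0] → [-3,2] (was [-3,0]); enqueue [0]
  #4 pop 3: in=[-1,2] → [-2,1] (was ⊥); enqueue [1,2]
  #5 pop 4: in=[-3,3] → [-3,3] (was [0,0]); enqueue []
  #6 pop 5: in=⊥ → [0,3] (no change)
  #7 pop 6: in=[-2,1] → [-3,2] (was [-1,2]); enqueue [3,4]
  #8 pop 0: in=[-3,3] → [-3,3] (no change)
  #9 pop 1: in=[-3,3] → [-3,3] (no change)
  #10 pop 2: in=[-3,3] → [-3,3] (was [-3,2]); enqueue [0]
  #11 pop 3: in=[-3,2] → [-3,1] (was [-2,1]); enqueue [1,2,6]
  #12 pop 4: in=[-3,3] → [-3,3] (no change)
  #13 pop 0: in=[-3,3] → [-3,3] (no change)
  #14 pop 1: in=[-3,3] → [-3,3] (no change)
  #15 pop 2: in=[-3,3] → [-3,3] (no change)
  #16 pop 6: in=[-3,1] → [-3,2] (no change)

Fixpoint:
  val[0] = [-3,3]
  val[1] = [-3,3]
  val[2] = [-3,3]
  val[3] = [-3,1]
  val[4] = [-3,3]
  val[5] = [0,3]
  val[6] = [-3,2]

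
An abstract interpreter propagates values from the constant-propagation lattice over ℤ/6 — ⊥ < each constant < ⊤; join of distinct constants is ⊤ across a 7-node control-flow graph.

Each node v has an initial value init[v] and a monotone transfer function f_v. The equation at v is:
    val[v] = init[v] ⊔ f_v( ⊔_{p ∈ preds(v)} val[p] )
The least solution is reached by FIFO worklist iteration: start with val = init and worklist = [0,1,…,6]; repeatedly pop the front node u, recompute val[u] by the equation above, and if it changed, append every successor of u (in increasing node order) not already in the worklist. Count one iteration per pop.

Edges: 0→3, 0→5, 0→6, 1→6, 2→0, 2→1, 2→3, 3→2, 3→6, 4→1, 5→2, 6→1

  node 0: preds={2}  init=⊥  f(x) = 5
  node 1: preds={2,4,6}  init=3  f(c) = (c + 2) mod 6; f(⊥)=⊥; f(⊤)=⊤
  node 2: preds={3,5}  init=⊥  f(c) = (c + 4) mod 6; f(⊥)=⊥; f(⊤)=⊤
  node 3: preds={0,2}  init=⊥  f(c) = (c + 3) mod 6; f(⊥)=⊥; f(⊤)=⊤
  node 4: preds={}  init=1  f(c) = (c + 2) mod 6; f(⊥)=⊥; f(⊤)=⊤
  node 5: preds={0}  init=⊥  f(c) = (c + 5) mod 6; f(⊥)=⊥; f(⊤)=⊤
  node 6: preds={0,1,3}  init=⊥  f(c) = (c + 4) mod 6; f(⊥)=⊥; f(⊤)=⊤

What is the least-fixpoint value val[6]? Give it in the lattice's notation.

⊤

Trace (13 dequeues):
  [1] u=0 | in ⊥ | out 5 | prev ⊥ | push {}
  [2] u=1 | in 1 | out 3 | ==
  [3] u=2 | in ⊥ | out ⊥ | ==
  [4] u=3 | in 5 | out 2 | prev ⊥ | push {2}
  [5] u=4 | in ⊥ | out 1 | ==
  [6] u=5 | in 5 | out 4 | prev ⊥ | push {}
  [7] u=6 | in ⊤ | out ⊤ | prev ⊥ | push {1}
  [8] u=2 | in ⊤ | out ⊤ | prev ⊥ | push {0,3}
  [9] u=1 | in ⊤ | out ⊤ | prev 3 | push {6}
  [10] u=0 | in ⊤ | out 5 | ==
  [11] u=3 | in ⊤ | out ⊤ | prev 2 | push {2}
  [12] u=6 | in ⊤ | out ⊤ | ==
  [13] u=2 | in ⊤ | out ⊤ | ==

Converged values:
  [0] 5
  [1] ⊤
  [2] ⊤
  [3] ⊤
  [4] 1
  [5] 4
  [6] ⊤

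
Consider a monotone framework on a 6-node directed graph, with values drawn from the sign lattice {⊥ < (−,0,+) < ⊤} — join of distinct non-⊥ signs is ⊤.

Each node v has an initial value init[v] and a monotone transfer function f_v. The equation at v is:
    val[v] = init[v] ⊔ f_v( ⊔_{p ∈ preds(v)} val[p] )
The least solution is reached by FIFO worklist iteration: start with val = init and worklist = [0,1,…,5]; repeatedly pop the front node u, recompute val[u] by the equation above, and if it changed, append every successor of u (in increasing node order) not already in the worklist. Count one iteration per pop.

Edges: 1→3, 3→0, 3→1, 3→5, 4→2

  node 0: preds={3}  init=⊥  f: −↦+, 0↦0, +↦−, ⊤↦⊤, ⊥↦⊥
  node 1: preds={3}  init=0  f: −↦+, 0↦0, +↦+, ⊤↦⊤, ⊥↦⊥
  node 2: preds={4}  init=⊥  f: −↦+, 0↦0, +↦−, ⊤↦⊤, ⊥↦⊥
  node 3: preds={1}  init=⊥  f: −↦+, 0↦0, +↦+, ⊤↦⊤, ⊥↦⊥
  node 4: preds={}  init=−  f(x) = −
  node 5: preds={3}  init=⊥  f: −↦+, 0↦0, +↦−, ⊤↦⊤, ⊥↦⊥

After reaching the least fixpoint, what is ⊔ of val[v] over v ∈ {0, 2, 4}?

⊤

Worklist (8 pops):
  #1 pop 0: in=⊥ → ⊥ (no change)
  #2 pop 1: in=⊥ → 0 (no change)
  #3 pop 2: in=− → + (was ⊥); enqueue []
  #4 pop 3: in=0 → 0 (was ⊥); enqueue [0,1]
  #5 pop 4: in=⊥ → − (no change)
  #6 pop 5: in=0 → 0 (was ⊥); enqueue []
  #7 pop 0: in=0 → 0 (was ⊥); enqueue []
  #8 pop 1: in=0 → 0 (no change)

Fixpoint:
  val[0] = 0
  val[1] = 0
  val[2] = +
  val[3] = 0
  val[4] = −
  val[5] = 0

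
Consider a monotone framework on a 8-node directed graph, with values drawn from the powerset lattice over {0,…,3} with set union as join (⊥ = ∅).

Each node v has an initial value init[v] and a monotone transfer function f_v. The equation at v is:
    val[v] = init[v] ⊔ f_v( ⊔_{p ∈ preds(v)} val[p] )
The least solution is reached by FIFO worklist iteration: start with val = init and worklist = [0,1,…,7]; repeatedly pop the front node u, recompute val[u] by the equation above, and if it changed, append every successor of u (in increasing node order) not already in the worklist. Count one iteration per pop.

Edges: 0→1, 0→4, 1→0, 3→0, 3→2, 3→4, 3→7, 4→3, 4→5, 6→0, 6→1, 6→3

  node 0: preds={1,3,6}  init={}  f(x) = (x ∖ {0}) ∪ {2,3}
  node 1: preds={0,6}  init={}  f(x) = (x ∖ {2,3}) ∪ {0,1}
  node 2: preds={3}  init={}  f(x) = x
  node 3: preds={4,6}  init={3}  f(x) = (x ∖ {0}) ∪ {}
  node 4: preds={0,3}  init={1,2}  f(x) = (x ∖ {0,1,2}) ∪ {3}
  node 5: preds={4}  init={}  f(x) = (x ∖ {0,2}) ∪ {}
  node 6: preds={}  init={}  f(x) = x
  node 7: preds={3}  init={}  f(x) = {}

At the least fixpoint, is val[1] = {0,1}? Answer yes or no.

Iteration log — 13 steps:
  step 1. node 0  ⊔preds={3}  new={2,3}  old={}  +wl: 
  step 2. node 1  ⊔preds={2,3}  new={0,1}  old={}  +wl: 0
  step 3. node 2  ⊔preds={3}  new={3}  old={}  +wl: 
  step 4. node 3  ⊔preds={1,2}  new={1,2,3}  old={3}  +wl: 2
  step 5. node 4  ⊔preds={1,2,3}  new={1,2,3}  old={1,2}  +wl: 3
  step 6. node 5  ⊔preds={1,2,3}  new={1,3}  old={}  +wl: 
  step 7. node 6  ⊔preds={}  new={}  stable
  step 8. node 7  ⊔preds={1,2,3}  new={}  stable
  step 9. node 0  ⊔preds={0,1,2,3}  new={1,2,3}  old={2,3}  +wl: 1,4
  step 10. node 2  ⊔preds={1,2,3}  new={1,2,3}  old={3}  +wl: 
  step 11. node 3  ⊔preds={1,2,3}  new={1,2,3}  stable
  step 12. node 1  ⊔preds={1,2,3}  new={0,1}  stable
  step 13. node 4  ⊔preds={1,2,3}  new={1,2,3}  stable

Least fixpoint reached:
  node 0: {1,2,3}
  node 1: {0,1}
  node 2: {1,2,3}
  node 3: {1,2,3}
  node 4: {1,2,3}
  node 5: {1,3}
  node 6: {}
  node 7: {}

yes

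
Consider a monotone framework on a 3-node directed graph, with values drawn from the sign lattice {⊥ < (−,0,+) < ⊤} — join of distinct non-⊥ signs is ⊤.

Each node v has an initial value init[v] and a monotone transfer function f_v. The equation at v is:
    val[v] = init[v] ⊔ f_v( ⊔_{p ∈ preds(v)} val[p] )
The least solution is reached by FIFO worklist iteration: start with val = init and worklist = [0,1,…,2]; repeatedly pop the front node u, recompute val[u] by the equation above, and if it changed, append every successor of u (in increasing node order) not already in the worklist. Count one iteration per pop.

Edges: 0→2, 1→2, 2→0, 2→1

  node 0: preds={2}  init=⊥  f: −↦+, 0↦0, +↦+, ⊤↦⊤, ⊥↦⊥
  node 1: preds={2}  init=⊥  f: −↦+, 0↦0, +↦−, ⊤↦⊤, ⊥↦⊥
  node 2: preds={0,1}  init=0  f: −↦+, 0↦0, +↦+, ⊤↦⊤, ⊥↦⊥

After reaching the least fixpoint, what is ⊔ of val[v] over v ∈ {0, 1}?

0

Worklist (3 pops):
  #1 pop 0: in=0 → 0 (was ⊥); enqueue []
  #2 pop 1: in=0 → 0 (was ⊥); enqueue []
  #3 pop 2: in=0 → 0 (no change)

Fixpoint:
  val[0] = 0
  val[1] = 0
  val[2] = 0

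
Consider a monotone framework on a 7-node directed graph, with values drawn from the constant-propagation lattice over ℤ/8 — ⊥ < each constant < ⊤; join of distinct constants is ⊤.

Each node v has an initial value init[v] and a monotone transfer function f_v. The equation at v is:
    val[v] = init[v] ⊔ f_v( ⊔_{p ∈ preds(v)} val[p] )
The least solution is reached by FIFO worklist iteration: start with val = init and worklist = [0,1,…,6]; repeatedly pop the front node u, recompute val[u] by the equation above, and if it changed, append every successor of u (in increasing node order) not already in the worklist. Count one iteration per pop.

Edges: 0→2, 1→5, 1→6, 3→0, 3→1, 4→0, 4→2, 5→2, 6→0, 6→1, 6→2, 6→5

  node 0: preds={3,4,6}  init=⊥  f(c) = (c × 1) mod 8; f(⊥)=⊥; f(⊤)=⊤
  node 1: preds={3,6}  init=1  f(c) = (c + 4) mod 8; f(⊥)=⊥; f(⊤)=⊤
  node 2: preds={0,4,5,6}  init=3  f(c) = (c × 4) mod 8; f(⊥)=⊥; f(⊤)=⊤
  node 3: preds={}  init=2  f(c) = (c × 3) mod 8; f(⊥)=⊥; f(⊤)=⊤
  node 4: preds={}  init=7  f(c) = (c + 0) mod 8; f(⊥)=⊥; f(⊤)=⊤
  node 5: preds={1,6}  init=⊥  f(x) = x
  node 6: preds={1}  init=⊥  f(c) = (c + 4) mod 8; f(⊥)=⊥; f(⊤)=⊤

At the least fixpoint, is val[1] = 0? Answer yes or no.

Trace (11 dequeues):
  [1] u=0 | in ⊤ | out ⊤ | prev ⊥ | push {}
  [2] u=1 | in 2 | out ⊤ | prev 1 | push {}
  [3] u=2 | in ⊤ | out ⊤ | prev 3 | push {}
  [4] u=3 | in ⊥ | out 2 | ==
  [5] u=4 | in ⊥ | out 7 | ==
  [6] u=5 | in ⊤ | out ⊤ | prev ⊥ | push {2}
  [7] u=6 | in ⊤ | out ⊤ | prev ⊥ | push {0,1,5}
  [8] u=2 | in ⊤ | out ⊤ | ==
  [9] u=0 | in ⊤ | out ⊤ | ==
  [10] u=1 | in ⊤ | out ⊤ | ==
  [11] u=5 | in ⊤ | out ⊤ | ==

Converged values:
  [0] ⊤
  [1] ⊤
  [2] ⊤
  [3] 2
  [4] 7
  [5] ⊤
  [6] ⊤

no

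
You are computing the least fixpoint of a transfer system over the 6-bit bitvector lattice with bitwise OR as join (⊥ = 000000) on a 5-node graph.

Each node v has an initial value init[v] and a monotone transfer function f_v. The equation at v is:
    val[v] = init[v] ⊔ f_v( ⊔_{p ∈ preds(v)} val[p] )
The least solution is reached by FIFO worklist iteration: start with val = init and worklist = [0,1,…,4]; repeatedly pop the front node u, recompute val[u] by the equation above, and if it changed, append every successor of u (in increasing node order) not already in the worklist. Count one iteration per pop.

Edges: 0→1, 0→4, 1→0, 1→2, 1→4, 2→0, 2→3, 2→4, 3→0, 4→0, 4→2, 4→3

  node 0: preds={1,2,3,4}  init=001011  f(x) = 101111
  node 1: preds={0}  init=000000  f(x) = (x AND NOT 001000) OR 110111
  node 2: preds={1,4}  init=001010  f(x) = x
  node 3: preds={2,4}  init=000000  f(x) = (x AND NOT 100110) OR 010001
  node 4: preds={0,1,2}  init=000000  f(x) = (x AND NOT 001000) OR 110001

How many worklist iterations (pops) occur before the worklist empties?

8

Iteration log — 8 steps:
  step 1. node 0  ⊔preds=001010  new=101111  old=001011  +wl: 
  step 2. node 1  ⊔preds=101111  new=110111  old=000000  +wl: 0
  step 3. node 2  ⊔preds=110111  new=111111  old=001010  +wl: 
  step 4. node 3  ⊔preds=111111  new=011001  old=000000  +wl: 
  step 5. node 4  ⊔preds=111111  new=110111  old=000000  +wl: 2,3
  step 6. node 0  ⊔preds=111111  new=101111  stable
  step 7. node 2  ⊔preds=110111  new=111111  stable
  step 8. node 3  ⊔preds=111111  new=011001  stable

Least fixpoint reached:
  node 0: 101111
  node 1: 110111
  node 2: 111111
  node 3: 011001
  node 4: 110111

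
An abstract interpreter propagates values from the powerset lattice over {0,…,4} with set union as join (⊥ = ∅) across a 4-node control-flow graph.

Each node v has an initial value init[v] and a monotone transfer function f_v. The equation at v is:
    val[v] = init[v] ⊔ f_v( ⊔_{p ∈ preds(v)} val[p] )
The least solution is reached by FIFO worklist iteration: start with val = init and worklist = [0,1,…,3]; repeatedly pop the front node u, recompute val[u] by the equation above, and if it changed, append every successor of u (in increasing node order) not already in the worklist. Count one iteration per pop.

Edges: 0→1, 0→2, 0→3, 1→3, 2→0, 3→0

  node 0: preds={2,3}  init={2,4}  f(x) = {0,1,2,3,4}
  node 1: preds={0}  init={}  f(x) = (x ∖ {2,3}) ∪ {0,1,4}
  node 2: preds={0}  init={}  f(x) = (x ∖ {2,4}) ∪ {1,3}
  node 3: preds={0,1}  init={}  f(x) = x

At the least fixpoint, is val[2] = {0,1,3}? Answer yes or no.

Trace (5 dequeues):
  [1] u=0 | in {} | out {0,1,2,3,4} | prev {2,4} | push {}
  [2] u=1 | in {0,1,2,3,4} | out {0,1,4} | prev {} | push {}
  [3] u=2 | in {0,1,2,3,4} | out {0,1,3} | prev {} | push {0}
  [4] u=3 | in {0,1,2,3,4} | out {0,1,2,3,4} | prev {} | push {}
  [5] u=0 | in {0,1,2,3,4} | out {0,1,2,3,4} | ==

Converged values:
  [0] {0,1,2,3,4}
  [1] {0,1,4}
  [2] {0,1,3}
  [3] {0,1,2,3,4}

yes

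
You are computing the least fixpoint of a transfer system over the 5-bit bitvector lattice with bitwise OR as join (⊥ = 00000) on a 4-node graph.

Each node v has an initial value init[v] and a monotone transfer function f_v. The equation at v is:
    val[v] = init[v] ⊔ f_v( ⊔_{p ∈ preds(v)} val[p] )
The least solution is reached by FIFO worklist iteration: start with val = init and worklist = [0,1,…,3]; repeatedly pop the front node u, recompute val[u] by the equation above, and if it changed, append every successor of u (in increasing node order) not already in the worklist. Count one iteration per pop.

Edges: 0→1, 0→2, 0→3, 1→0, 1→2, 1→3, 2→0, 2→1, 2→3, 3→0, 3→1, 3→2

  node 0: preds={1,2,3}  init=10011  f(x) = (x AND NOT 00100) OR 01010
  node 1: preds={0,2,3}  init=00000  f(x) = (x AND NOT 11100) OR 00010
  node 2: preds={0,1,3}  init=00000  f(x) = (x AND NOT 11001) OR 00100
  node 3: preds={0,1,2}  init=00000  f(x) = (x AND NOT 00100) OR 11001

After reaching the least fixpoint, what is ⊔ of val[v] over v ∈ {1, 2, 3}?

11111

Worklist (7 pops):
  #1 pop 0: in=00000 → 11011 (was 10011); enqueue []
  #2 pop 1: in=11011 → 00011 (was 00000); enqueue [0]
  #3 pop 2: in=11011 → 00110 (was 00000); enqueue [1]
  #4 pop 3: in=11111 → 11011 (was 00000); enqueue [2]
  #5 pop 0: in=11111 → 11011 (no change)
  #6 pop 1: in=11111 → 00011 (no change)
  #7 pop 2: in=11011 → 00110 (no change)

Fixpoint:
  val[0] = 11011
  val[1] = 00011
  val[2] = 00110
  val[3] = 11011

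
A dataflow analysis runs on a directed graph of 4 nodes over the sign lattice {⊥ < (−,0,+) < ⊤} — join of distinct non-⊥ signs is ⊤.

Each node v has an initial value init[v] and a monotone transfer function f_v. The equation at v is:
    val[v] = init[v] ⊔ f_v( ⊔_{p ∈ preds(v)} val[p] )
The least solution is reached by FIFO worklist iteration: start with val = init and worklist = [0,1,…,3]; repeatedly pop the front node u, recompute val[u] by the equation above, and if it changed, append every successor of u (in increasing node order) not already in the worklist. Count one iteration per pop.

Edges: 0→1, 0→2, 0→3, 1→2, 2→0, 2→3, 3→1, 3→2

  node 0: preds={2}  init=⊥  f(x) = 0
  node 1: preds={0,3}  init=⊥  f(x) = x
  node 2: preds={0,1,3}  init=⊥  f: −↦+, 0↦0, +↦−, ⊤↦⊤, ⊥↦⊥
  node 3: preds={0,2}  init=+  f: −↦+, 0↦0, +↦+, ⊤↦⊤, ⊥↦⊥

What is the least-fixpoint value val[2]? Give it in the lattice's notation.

⊤

Trace (7 dequeues):
  [1] u=0 | in ⊥ | out 0 | prev ⊥ | push {}
  [2] u=1 | in ⊤ | out ⊤ | prev ⊥ | push {}
  [3] u=2 | in ⊤ | out ⊤ | prev ⊥ | push {0}
  [4] u=3 | in ⊤ | out ⊤ | prev + | push {1,2}
  [5] u=0 | in ⊤ | out 0 | ==
  [6] u=1 | in ⊤ | out ⊤ | ==
  [7] u=2 | in ⊤ | out ⊤ | ==

Converged values:
  [0] 0
  [1] ⊤
  [2] ⊤
  [3] ⊤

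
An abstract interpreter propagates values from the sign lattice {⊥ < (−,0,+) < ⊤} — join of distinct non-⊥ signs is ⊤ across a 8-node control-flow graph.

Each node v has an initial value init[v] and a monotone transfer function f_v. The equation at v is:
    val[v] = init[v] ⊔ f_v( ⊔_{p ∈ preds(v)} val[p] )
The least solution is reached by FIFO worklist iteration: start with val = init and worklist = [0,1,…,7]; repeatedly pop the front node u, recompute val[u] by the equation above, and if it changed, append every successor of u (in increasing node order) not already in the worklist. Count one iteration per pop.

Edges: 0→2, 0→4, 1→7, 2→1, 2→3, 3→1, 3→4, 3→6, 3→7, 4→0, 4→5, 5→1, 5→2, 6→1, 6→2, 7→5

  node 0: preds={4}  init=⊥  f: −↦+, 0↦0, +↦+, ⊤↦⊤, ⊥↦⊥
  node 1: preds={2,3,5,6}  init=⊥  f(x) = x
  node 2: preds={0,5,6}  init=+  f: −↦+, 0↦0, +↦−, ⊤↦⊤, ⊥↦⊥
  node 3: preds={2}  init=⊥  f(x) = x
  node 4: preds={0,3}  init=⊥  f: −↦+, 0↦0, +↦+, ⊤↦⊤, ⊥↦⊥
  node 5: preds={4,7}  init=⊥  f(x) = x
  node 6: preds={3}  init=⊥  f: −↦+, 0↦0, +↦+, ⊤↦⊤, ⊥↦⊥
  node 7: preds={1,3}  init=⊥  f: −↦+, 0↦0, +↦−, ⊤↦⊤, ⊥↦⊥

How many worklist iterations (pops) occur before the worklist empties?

Trace (25 dequeues):
  [1] u=0 | in ⊥ | out ⊥ | ==
  [2] u=1 | in + | out + | prev ⊥ | push {}
  [3] u=2 | in ⊥ | out + | ==
  [4] u=3 | in + | out + | prev ⊥ | push {1}
  [5] u=4 | in + | out + | prev ⊥ | push {0}
  [6] u=5 | in + | out + | prev ⊥ | push {2}
  [7] u=6 | in + | out + | prev ⊥ | push {}
  [8] u=7 | in + | out − | prev ⊥ | push {5}
  [9] u=1 | in + | out + | ==
  [10] u=0 | in + | out + | prev ⊥ | push {4}
  [11] u=2 | in + | out ⊤ | prev + | push {1,3}
  [12] u=5 | in ⊤ | out ⊤ | prev + | push {2}
  [13] u=4 | in + | out + | ==
  [14] u=1 | in ⊤ | out ⊤ | prev + | push {7}
  [15] u=3 | in ⊤ | out ⊤ | prev + | push {1,4,6}
  [16] u=2 | in ⊤ | out ⊤ | ==
  [17] u=7 | in ⊤ | out ⊤ | prev − | push {5}
  [18] u=1 | in ⊤ | out ⊤ | ==
  [19] u=4 | in ⊤ | out ⊤ | prev + | push {0}
  [20] u=6 | in ⊤ | out ⊤ | prev + | push {1,2}
  [21] u=5 | in ⊤ | out ⊤ | ==
  [22] u=0 | in ⊤ | out ⊤ | prev + | push {4}
  [23] u=1 | in ⊤ | out ⊤ | ==
  [24] u=2 | in ⊤ | out ⊤ | ==
  [25] u=4 | in ⊤ | out ⊤ | ==

Converged values:
  [0] ⊤
  [1] ⊤
  [2] ⊤
  [3] ⊤
  [4] ⊤
  [5] ⊤
  [6] ⊤
  [7] ⊤

25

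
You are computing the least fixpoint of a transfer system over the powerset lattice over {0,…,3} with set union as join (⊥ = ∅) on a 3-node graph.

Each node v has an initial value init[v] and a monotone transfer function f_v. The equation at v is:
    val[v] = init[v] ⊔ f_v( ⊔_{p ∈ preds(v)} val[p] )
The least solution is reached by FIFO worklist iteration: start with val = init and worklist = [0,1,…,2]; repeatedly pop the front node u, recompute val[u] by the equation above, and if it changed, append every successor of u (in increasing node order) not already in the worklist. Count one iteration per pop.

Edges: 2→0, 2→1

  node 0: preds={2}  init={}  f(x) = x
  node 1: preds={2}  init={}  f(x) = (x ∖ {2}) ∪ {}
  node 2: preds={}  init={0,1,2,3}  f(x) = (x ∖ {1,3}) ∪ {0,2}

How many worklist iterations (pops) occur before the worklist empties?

3

Trace (3 dequeues):
  [1] u=0 | in {0,1,2,3} | out {0,1,2,3} | prev {} | push {}
  [2] u=1 | in {0,1,2,3} | out {0,1,3} | prev {} | push {}
  [3] u=2 | in {} | out {0,1,2,3} | ==

Converged values:
  [0] {0,1,2,3}
  [1] {0,1,3}
  [2] {0,1,2,3}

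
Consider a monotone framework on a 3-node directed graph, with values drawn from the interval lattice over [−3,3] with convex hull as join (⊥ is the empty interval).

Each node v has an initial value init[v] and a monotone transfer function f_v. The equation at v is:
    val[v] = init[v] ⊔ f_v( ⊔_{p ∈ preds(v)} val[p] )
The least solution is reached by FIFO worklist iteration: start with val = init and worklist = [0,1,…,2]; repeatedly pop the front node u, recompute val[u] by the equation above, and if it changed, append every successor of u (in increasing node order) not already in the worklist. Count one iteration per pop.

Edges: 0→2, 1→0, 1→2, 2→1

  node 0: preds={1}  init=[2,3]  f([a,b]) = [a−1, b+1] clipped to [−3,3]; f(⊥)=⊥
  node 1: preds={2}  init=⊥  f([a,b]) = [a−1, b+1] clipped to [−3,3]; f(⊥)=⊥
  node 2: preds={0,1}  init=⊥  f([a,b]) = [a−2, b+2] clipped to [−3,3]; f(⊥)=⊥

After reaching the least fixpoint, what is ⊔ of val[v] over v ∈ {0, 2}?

Trace (9 dequeues):
  [1] u=0 | in ⊥ | out [2,3] | ==
  [2] u=1 | in ⊥ | out ⊥ | ==
  [3] u=2 | in [2,3] | out [0,3] | prev ⊥ | push {1}
  [4] u=1 | in [0,3] | out [-1,3] | prev ⊥ | push {0,2}
  [5] u=0 | in [-1,3] | out [-2,3] | prev [2,3] | push {}
  [6] u=2 | in [-2,3] | out [-3,3] | prev [0,3] | push {1}
  [7] u=1 | in [-3,3] | out [-3,3] | prev [-1,3] | push {0,2}
  [8] u=0 | in [-3,3] | out [-3,3] | prev [-2,3] | push {}
  [9] u=2 | in [-3,3] | out [-3,3] | ==

Converged values:
  [0] [-3,3]
  [1] [-3,3]
  [2] [-3,3]

[-3,3]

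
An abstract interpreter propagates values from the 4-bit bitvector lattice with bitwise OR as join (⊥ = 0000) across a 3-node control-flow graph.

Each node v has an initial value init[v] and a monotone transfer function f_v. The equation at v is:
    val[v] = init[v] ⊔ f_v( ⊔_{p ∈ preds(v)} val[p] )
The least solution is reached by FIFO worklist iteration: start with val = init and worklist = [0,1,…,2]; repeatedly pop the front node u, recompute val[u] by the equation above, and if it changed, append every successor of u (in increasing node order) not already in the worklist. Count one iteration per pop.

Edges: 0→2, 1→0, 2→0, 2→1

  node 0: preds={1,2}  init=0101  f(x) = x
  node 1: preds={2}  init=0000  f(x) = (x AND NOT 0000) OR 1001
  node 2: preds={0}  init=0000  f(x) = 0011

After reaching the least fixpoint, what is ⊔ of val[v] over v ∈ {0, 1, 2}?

1111

Iteration log — 7 steps:
  step 1. node 0  ⊔preds=0000  new=0101  stable
  step 2. node 1  ⊔preds=0000  new=1001  old=0000  +wl: 0
  step 3. node 2  ⊔preds=0101  new=0011  old=0000  +wl: 1
  step 4. node 0  ⊔preds=1011  new=1111  old=0101  +wl: 2
  step 5. node 1  ⊔preds=0011  new=1011  old=1001  +wl: 0
  step 6. node 2  ⊔preds=1111  new=0011  stable
  step 7. node 0  ⊔preds=1011  new=1111  stable

Least fixpoint reached:
  node 0: 1111
  node 1: 1011
  node 2: 0011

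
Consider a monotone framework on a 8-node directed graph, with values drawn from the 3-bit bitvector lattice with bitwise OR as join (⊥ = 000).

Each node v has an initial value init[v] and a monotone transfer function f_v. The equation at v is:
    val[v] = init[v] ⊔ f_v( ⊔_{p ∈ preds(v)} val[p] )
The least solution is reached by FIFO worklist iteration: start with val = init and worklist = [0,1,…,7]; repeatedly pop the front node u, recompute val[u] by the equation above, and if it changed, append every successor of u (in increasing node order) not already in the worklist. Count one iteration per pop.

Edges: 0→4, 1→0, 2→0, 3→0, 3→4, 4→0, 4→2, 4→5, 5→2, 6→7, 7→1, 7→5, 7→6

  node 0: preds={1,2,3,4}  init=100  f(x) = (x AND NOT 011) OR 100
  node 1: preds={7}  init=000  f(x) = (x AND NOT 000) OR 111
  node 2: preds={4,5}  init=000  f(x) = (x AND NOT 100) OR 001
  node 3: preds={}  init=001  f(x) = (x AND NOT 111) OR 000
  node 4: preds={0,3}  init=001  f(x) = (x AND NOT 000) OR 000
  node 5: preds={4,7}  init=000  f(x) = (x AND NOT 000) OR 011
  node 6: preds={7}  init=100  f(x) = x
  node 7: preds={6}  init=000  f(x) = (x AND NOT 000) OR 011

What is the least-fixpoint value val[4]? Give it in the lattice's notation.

Worklist (15 pops):
  #1 pop 0: in=001 → 100 (no change)
  #2 pop 1: in=000 → 111 (was 000); enqueue [0]
  #3 pop 2: in=001 → 001 (was 000); enqueue []
  #4 pop 3: in=000 → 001 (no change)
  #5 pop 4: in=101 → 101 (was 001); enqueue [2]
  #6 pop 5: in=101 → 111 (was 000); enqueue []
  #7 pop 6: in=000 → 100 (no change)
  #8 pop 7: in=100 → 111 (was 000); enqueue [1,5,6]
  #9 pop 0: in=111 → 100 (no change)
  #10 pop 2: in=111 → 011 (was 001); enqueue [0]
  #11 pop 1: in=111 → 111 (no change)
  #12 pop 5: in=111 → 111 (no change)
  #13 pop 6: in=111 → 111 (was 100); enqueue [7]
  #14 pop 0: in=111 → 100 (no change)
  #15 pop 7: in=111 → 111 (no change)

Fixpoint:
  val[0] = 100
  val[1] = 111
  val[2] = 011
  val[3] = 001
  val[4] = 101
  val[5] = 111
  val[6] = 111
  val[7] = 111

101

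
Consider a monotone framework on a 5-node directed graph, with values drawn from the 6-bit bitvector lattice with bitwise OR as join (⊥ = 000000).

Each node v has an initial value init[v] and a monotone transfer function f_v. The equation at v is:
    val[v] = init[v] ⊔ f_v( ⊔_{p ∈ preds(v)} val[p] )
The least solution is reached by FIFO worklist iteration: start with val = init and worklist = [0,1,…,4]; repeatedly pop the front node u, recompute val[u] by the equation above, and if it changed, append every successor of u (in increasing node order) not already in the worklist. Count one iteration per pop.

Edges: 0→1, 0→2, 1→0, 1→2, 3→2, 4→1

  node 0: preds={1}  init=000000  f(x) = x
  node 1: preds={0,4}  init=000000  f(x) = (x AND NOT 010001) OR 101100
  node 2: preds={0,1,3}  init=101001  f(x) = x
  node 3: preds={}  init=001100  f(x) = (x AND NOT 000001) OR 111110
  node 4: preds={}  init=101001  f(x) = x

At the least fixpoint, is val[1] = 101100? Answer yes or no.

Worklist (8 pops):
  #1 pop 0: in=000000 → 000000 (no change)
  #2 pop 1: in=101001 → 101100 (was 000000); enqueue [0]
  #3 pop 2: in=101100 → 101101 (was 101001); enqueue []
  #4 pop 3: in=000000 → 111110 (was 001100); enqueue [2]
  #5 pop 4: in=000000 → 101001 (no change)
  #6 pop 0: in=101100 → 101100 (was 000000); enqueue [1]
  #7 pop 2: in=111110 → 111111 (was 101101); enqueue []
  #8 pop 1: in=101101 → 101100 (no change)

Fixpoint:
  val[0] = 101100
  val[1] = 101100
  val[2] = 111111
  val[3] = 111110
  val[4] = 101001

yes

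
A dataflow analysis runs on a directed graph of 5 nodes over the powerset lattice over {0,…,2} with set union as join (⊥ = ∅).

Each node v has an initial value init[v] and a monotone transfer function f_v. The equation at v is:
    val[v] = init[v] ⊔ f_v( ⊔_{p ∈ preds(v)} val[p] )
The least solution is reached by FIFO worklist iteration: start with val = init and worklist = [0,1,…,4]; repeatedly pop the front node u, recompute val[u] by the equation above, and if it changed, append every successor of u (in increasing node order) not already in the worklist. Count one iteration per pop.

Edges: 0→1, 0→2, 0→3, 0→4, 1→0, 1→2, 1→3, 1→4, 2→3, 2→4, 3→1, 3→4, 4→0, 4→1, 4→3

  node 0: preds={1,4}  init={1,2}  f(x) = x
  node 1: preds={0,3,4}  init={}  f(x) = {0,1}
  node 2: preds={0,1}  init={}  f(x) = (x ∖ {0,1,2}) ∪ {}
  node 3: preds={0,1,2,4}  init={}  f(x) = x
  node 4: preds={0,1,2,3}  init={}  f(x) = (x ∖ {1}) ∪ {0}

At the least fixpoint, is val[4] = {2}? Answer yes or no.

no

Iteration log — 10 steps:
  step 1. node 0  ⊔preds={}  new={1,2}  stable
  step 2. node 1  ⊔preds={1,2}  new={0,1}  old={}  +wl: 0
  step 3. node 2  ⊔preds={0,1,2}  new={}  stable
  step 4. node 3  ⊔preds={0,1,2}  new={0,1,2}  old={}  +wl: 1
  step 5. node 4  ⊔preds={0,1,2}  new={0,2}  old={}  +wl: 3
  step 6. node 0  ⊔preds={0,1,2}  new={0,1,2}  old={1,2}  +wl: 2,4
  step 7. node 1  ⊔preds={0,1,2}  new={0,1}  stable
  step 8. node 3  ⊔preds={0,1,2}  new={0,1,2}  stable
  step 9. node 2  ⊔preds={0,1,2}  new={}  stable
  step 10. node 4  ⊔preds={0,1,2}  new={0,2}  stable

Least fixpoint reached:
  node 0: {0,1,2}
  node 1: {0,1}
  node 2: {}
  node 3: {0,1,2}
  node 4: {0,2}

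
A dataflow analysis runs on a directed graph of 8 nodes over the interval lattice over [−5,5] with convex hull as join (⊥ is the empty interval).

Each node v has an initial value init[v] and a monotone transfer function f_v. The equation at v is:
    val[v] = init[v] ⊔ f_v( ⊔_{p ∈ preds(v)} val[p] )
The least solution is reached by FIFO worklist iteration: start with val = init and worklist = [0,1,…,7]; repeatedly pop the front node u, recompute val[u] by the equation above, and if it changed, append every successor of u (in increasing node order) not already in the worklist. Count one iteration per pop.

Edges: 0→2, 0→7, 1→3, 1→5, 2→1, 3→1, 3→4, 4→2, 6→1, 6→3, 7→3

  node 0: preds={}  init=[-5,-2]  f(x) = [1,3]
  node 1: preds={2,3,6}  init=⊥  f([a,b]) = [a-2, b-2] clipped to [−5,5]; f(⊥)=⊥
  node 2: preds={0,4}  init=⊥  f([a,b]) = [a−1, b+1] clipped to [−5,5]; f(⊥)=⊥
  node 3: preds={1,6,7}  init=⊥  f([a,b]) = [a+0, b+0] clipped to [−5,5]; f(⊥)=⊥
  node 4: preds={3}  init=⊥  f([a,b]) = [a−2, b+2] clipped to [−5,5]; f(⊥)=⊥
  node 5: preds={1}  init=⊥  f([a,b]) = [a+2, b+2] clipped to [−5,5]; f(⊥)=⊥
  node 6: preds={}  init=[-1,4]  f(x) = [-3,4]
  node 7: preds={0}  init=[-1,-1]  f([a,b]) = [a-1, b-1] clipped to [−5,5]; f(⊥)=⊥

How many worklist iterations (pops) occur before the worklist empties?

Worklist (16 pops):
  #1 pop 0: in=⊥ → [-5,3] (was [-5,-2]); enqueue []
  #2 pop 1: in=[-1,4] → [-3,2] (was ⊥); enqueue []
  #3 pop 2: in=[-5,3] → [-5,4] (was ⊥); enqueue [1]
  #4 pop 3: in=[-3,4] → [-3,4] (was ⊥); enqueue []
  #5 pop 4: in=[-3,4] → [-5,5] (was ⊥); enqueue [2]
  #6 pop 5: in=[-3,2] → [-1,4] (was ⊥); enqueue []
  #7 pop 6: in=⊥ → [-3,4] (was [-1,4]); enqueue [3]
  #8 pop 7: in=[-5,3] → [-5,2] (was [-1,-1]); enqueue []
  #9 pop 1: in=[-5,4] → [-5,2] (was [-3,2]); enqueue [5]
  #10 pop 2: in=[-5,5] → [-5,5] (was [-5,4]); enqueue [1]
  #11 pop 3: in=[-5,4] → [-5,4] (was [-3,4]); enqueue [4]
  #12 pop 5: in=[-5,2] → [-3,4] (was [-1,4]); enqueue []
  #13 pop 1: in=[-5,5] → [-5,3] (was [-5,2]); enqueue [3,5]
  #14 pop 4: in=[-5,4] → [-5,5] (no change)
  #15 pop 3: in=[-5,4] → [-5,4] (no change)
  #16 pop 5: in=[-5,3] → [-3,5] (was [-3,4]); enqueue []

Fixpoint:
  val[0] = [-5,3]
  val[1] = [-5,3]
  val[2] = [-5,5]
  val[3] = [-5,4]
  val[4] = [-5,5]
  val[5] = [-3,5]
  val[6] = [-3,4]
  val[7] = [-5,2]

16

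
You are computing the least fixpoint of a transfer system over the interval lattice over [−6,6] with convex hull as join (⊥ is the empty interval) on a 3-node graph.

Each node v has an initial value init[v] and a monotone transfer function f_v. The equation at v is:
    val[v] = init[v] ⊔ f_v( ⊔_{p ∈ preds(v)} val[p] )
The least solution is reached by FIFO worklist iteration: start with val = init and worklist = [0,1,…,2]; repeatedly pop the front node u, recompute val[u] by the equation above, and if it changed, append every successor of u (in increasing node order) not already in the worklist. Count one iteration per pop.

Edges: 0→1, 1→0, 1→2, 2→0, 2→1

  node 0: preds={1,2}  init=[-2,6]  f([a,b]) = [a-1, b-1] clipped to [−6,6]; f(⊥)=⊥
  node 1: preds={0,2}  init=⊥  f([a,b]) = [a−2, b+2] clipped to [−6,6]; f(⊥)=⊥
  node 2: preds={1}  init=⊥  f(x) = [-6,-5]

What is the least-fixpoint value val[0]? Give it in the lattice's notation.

[-6,6]

Iteration log — 7 steps:
  step 1. node 0  ⊔preds=⊥  new=[-2,6]  stable
  step 2. node 1  ⊔preds=[-2,6]  new=[-4,6]  old=⊥  +wl: 0
  step 3. node 2  ⊔preds=[-4,6]  new=[-6,-5]  old=⊥  +wl: 1
  step 4. node 0  ⊔preds=[-6,6]  new=[-6,6]  old=[-2,6]  +wl: 
  step 5. node 1  ⊔preds=[-6,6]  new=[-6,6]  old=[-4,6]  +wl: 0,2
  step 6. node 0  ⊔preds=[-6,6]  new=[-6,6]  stable
  step 7. node 2  ⊔preds=[-6,6]  new=[-6,-5]  stable

Least fixpoint reached:
  node 0: [-6,6]
  node 1: [-6,6]
  node 2: [-6,-5]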